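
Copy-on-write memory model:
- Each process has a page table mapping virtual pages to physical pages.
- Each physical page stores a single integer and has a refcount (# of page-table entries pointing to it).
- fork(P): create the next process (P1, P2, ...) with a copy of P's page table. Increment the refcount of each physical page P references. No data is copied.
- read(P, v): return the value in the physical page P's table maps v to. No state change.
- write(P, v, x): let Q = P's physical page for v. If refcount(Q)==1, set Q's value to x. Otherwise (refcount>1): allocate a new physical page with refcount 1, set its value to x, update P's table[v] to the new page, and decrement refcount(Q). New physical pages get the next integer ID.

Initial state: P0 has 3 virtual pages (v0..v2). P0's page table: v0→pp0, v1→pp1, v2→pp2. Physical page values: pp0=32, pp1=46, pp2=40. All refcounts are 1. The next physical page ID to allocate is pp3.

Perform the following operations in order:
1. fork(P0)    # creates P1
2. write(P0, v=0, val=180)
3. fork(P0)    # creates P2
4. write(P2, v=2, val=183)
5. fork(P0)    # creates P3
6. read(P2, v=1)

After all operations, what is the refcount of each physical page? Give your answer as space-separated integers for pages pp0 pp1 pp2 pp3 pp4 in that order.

Op 1: fork(P0) -> P1. 3 ppages; refcounts: pp0:2 pp1:2 pp2:2
Op 2: write(P0, v0, 180). refcount(pp0)=2>1 -> COPY to pp3. 4 ppages; refcounts: pp0:1 pp1:2 pp2:2 pp3:1
Op 3: fork(P0) -> P2. 4 ppages; refcounts: pp0:1 pp1:3 pp2:3 pp3:2
Op 4: write(P2, v2, 183). refcount(pp2)=3>1 -> COPY to pp4. 5 ppages; refcounts: pp0:1 pp1:3 pp2:2 pp3:2 pp4:1
Op 5: fork(P0) -> P3. 5 ppages; refcounts: pp0:1 pp1:4 pp2:3 pp3:3 pp4:1
Op 6: read(P2, v1) -> 46. No state change.

Answer: 1 4 3 3 1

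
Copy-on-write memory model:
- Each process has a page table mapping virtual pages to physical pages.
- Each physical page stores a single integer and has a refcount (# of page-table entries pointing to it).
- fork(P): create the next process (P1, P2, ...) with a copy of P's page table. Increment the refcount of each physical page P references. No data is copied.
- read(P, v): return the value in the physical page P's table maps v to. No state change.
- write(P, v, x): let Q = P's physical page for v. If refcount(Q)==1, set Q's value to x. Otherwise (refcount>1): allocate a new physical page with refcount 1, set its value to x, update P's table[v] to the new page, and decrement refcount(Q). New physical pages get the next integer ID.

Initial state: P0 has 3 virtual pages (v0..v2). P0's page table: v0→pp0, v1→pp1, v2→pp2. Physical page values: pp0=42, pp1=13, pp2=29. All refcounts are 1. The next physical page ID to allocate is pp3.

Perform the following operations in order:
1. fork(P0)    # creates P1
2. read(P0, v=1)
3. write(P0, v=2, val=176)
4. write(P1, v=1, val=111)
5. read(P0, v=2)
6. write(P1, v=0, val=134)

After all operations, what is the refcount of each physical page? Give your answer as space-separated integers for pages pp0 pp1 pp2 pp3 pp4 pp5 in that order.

Answer: 1 1 1 1 1 1

Derivation:
Op 1: fork(P0) -> P1. 3 ppages; refcounts: pp0:2 pp1:2 pp2:2
Op 2: read(P0, v1) -> 13. No state change.
Op 3: write(P0, v2, 176). refcount(pp2)=2>1 -> COPY to pp3. 4 ppages; refcounts: pp0:2 pp1:2 pp2:1 pp3:1
Op 4: write(P1, v1, 111). refcount(pp1)=2>1 -> COPY to pp4. 5 ppages; refcounts: pp0:2 pp1:1 pp2:1 pp3:1 pp4:1
Op 5: read(P0, v2) -> 176. No state change.
Op 6: write(P1, v0, 134). refcount(pp0)=2>1 -> COPY to pp5. 6 ppages; refcounts: pp0:1 pp1:1 pp2:1 pp3:1 pp4:1 pp5:1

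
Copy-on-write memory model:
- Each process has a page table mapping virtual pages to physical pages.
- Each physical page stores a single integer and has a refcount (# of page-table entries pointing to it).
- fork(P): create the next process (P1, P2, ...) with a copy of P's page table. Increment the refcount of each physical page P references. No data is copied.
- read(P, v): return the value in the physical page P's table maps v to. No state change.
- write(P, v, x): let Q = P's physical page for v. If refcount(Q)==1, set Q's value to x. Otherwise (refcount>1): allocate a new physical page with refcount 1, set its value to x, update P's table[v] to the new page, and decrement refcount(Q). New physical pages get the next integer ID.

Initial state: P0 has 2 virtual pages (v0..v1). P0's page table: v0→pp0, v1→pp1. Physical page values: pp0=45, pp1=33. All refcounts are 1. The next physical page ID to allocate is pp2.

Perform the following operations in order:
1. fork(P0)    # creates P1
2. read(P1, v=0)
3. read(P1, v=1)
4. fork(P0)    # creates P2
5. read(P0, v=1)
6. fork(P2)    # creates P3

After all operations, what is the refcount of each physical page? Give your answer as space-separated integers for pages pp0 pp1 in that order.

Op 1: fork(P0) -> P1. 2 ppages; refcounts: pp0:2 pp1:2
Op 2: read(P1, v0) -> 45. No state change.
Op 3: read(P1, v1) -> 33. No state change.
Op 4: fork(P0) -> P2. 2 ppages; refcounts: pp0:3 pp1:3
Op 5: read(P0, v1) -> 33. No state change.
Op 6: fork(P2) -> P3. 2 ppages; refcounts: pp0:4 pp1:4

Answer: 4 4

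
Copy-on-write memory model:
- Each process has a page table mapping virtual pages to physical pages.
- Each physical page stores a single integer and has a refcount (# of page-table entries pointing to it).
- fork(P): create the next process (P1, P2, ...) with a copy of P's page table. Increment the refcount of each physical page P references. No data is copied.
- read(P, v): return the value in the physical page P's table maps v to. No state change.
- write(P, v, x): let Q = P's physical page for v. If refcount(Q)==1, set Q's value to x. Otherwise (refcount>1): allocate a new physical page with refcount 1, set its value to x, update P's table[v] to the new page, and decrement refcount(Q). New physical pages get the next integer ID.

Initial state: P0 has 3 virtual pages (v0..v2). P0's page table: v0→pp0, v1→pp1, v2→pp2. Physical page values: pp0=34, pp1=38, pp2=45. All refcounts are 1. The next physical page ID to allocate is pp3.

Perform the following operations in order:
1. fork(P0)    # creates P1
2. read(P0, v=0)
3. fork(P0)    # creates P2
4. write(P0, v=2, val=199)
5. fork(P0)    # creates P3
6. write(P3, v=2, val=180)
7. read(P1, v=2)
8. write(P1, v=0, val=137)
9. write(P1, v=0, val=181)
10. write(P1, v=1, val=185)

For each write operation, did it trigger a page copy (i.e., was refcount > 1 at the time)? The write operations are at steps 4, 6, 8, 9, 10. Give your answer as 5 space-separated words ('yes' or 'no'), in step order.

Op 1: fork(P0) -> P1. 3 ppages; refcounts: pp0:2 pp1:2 pp2:2
Op 2: read(P0, v0) -> 34. No state change.
Op 3: fork(P0) -> P2. 3 ppages; refcounts: pp0:3 pp1:3 pp2:3
Op 4: write(P0, v2, 199). refcount(pp2)=3>1 -> COPY to pp3. 4 ppages; refcounts: pp0:3 pp1:3 pp2:2 pp3:1
Op 5: fork(P0) -> P3. 4 ppages; refcounts: pp0:4 pp1:4 pp2:2 pp3:2
Op 6: write(P3, v2, 180). refcount(pp3)=2>1 -> COPY to pp4. 5 ppages; refcounts: pp0:4 pp1:4 pp2:2 pp3:1 pp4:1
Op 7: read(P1, v2) -> 45. No state change.
Op 8: write(P1, v0, 137). refcount(pp0)=4>1 -> COPY to pp5. 6 ppages; refcounts: pp0:3 pp1:4 pp2:2 pp3:1 pp4:1 pp5:1
Op 9: write(P1, v0, 181). refcount(pp5)=1 -> write in place. 6 ppages; refcounts: pp0:3 pp1:4 pp2:2 pp3:1 pp4:1 pp5:1
Op 10: write(P1, v1, 185). refcount(pp1)=4>1 -> COPY to pp6. 7 ppages; refcounts: pp0:3 pp1:3 pp2:2 pp3:1 pp4:1 pp5:1 pp6:1

yes yes yes no yes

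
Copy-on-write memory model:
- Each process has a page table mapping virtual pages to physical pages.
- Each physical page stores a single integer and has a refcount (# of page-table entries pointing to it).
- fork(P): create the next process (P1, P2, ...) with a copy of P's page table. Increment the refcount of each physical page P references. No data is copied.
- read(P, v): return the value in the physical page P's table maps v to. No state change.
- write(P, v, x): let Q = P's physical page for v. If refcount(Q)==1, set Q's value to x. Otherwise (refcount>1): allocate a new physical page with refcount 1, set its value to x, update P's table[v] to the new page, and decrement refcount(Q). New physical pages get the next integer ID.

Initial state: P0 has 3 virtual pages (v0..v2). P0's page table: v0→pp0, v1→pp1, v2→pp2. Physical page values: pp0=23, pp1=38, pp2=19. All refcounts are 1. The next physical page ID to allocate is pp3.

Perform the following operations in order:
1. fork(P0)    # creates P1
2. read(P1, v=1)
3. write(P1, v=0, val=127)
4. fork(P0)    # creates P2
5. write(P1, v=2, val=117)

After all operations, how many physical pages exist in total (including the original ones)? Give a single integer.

Answer: 5

Derivation:
Op 1: fork(P0) -> P1. 3 ppages; refcounts: pp0:2 pp1:2 pp2:2
Op 2: read(P1, v1) -> 38. No state change.
Op 3: write(P1, v0, 127). refcount(pp0)=2>1 -> COPY to pp3. 4 ppages; refcounts: pp0:1 pp1:2 pp2:2 pp3:1
Op 4: fork(P0) -> P2. 4 ppages; refcounts: pp0:2 pp1:3 pp2:3 pp3:1
Op 5: write(P1, v2, 117). refcount(pp2)=3>1 -> COPY to pp4. 5 ppages; refcounts: pp0:2 pp1:3 pp2:2 pp3:1 pp4:1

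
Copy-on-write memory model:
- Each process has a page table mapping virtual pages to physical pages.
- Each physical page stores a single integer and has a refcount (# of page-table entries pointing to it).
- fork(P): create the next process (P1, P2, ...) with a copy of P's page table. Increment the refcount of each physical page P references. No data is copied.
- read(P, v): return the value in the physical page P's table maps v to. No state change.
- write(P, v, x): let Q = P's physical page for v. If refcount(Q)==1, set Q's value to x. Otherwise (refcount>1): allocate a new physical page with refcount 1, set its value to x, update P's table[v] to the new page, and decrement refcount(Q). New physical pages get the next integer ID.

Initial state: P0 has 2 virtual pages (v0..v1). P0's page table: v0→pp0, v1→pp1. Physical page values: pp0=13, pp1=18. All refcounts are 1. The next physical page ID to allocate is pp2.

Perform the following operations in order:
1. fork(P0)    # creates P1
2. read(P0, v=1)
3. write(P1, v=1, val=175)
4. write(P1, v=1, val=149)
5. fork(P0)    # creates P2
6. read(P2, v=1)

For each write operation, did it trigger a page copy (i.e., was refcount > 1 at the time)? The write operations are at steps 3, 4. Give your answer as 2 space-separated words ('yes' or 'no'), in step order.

Op 1: fork(P0) -> P1. 2 ppages; refcounts: pp0:2 pp1:2
Op 2: read(P0, v1) -> 18. No state change.
Op 3: write(P1, v1, 175). refcount(pp1)=2>1 -> COPY to pp2. 3 ppages; refcounts: pp0:2 pp1:1 pp2:1
Op 4: write(P1, v1, 149). refcount(pp2)=1 -> write in place. 3 ppages; refcounts: pp0:2 pp1:1 pp2:1
Op 5: fork(P0) -> P2. 3 ppages; refcounts: pp0:3 pp1:2 pp2:1
Op 6: read(P2, v1) -> 18. No state change.

yes no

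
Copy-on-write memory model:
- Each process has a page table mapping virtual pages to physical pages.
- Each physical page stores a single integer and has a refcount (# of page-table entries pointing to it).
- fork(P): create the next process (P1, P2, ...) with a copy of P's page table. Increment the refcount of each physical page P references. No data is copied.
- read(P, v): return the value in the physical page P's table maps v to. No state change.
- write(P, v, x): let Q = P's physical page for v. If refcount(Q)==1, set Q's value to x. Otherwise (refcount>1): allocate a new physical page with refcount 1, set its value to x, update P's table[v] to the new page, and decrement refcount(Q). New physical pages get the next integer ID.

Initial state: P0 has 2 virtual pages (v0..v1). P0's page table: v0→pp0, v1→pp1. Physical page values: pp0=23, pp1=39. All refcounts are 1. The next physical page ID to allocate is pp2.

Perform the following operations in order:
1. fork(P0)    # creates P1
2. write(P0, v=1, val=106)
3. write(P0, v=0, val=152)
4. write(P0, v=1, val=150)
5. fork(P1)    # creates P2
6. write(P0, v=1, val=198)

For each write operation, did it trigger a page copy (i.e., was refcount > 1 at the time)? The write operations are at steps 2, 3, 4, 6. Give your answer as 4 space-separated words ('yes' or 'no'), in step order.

Op 1: fork(P0) -> P1. 2 ppages; refcounts: pp0:2 pp1:2
Op 2: write(P0, v1, 106). refcount(pp1)=2>1 -> COPY to pp2. 3 ppages; refcounts: pp0:2 pp1:1 pp2:1
Op 3: write(P0, v0, 152). refcount(pp0)=2>1 -> COPY to pp3. 4 ppages; refcounts: pp0:1 pp1:1 pp2:1 pp3:1
Op 4: write(P0, v1, 150). refcount(pp2)=1 -> write in place. 4 ppages; refcounts: pp0:1 pp1:1 pp2:1 pp3:1
Op 5: fork(P1) -> P2. 4 ppages; refcounts: pp0:2 pp1:2 pp2:1 pp3:1
Op 6: write(P0, v1, 198). refcount(pp2)=1 -> write in place. 4 ppages; refcounts: pp0:2 pp1:2 pp2:1 pp3:1

yes yes no no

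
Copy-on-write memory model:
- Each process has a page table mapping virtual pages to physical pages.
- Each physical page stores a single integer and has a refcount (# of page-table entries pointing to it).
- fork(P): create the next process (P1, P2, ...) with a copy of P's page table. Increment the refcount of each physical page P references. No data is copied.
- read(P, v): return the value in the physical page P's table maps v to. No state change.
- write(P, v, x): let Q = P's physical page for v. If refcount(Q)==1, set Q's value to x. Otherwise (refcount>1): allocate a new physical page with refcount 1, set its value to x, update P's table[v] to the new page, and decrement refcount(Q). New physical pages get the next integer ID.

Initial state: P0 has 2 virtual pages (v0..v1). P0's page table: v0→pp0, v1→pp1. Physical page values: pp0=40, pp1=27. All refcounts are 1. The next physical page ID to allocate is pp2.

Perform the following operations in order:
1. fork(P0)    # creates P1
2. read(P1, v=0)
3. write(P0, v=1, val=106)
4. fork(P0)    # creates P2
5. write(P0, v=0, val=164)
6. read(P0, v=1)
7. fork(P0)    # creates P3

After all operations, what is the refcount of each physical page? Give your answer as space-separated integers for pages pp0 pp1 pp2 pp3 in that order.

Answer: 2 1 3 2

Derivation:
Op 1: fork(P0) -> P1. 2 ppages; refcounts: pp0:2 pp1:2
Op 2: read(P1, v0) -> 40. No state change.
Op 3: write(P0, v1, 106). refcount(pp1)=2>1 -> COPY to pp2. 3 ppages; refcounts: pp0:2 pp1:1 pp2:1
Op 4: fork(P0) -> P2. 3 ppages; refcounts: pp0:3 pp1:1 pp2:2
Op 5: write(P0, v0, 164). refcount(pp0)=3>1 -> COPY to pp3. 4 ppages; refcounts: pp0:2 pp1:1 pp2:2 pp3:1
Op 6: read(P0, v1) -> 106. No state change.
Op 7: fork(P0) -> P3. 4 ppages; refcounts: pp0:2 pp1:1 pp2:3 pp3:2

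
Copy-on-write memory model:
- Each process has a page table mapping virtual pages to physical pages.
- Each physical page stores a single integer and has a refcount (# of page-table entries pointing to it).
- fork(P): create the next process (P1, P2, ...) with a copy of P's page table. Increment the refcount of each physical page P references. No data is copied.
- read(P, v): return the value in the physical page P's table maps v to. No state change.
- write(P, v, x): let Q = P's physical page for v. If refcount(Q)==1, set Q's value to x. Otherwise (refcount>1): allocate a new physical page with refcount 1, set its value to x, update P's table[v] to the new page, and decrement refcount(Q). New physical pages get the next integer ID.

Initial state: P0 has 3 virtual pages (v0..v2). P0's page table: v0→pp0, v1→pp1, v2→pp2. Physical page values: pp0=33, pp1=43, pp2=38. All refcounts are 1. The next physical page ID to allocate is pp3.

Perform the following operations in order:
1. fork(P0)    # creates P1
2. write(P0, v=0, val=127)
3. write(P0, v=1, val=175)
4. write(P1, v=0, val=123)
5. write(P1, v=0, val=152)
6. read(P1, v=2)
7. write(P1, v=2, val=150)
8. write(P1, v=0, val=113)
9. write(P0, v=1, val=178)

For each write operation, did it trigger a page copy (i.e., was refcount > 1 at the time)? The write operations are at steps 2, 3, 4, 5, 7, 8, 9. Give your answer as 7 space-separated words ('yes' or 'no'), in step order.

Op 1: fork(P0) -> P1. 3 ppages; refcounts: pp0:2 pp1:2 pp2:2
Op 2: write(P0, v0, 127). refcount(pp0)=2>1 -> COPY to pp3. 4 ppages; refcounts: pp0:1 pp1:2 pp2:2 pp3:1
Op 3: write(P0, v1, 175). refcount(pp1)=2>1 -> COPY to pp4. 5 ppages; refcounts: pp0:1 pp1:1 pp2:2 pp3:1 pp4:1
Op 4: write(P1, v0, 123). refcount(pp0)=1 -> write in place. 5 ppages; refcounts: pp0:1 pp1:1 pp2:2 pp3:1 pp4:1
Op 5: write(P1, v0, 152). refcount(pp0)=1 -> write in place. 5 ppages; refcounts: pp0:1 pp1:1 pp2:2 pp3:1 pp4:1
Op 6: read(P1, v2) -> 38. No state change.
Op 7: write(P1, v2, 150). refcount(pp2)=2>1 -> COPY to pp5. 6 ppages; refcounts: pp0:1 pp1:1 pp2:1 pp3:1 pp4:1 pp5:1
Op 8: write(P1, v0, 113). refcount(pp0)=1 -> write in place. 6 ppages; refcounts: pp0:1 pp1:1 pp2:1 pp3:1 pp4:1 pp5:1
Op 9: write(P0, v1, 178). refcount(pp4)=1 -> write in place. 6 ppages; refcounts: pp0:1 pp1:1 pp2:1 pp3:1 pp4:1 pp5:1

yes yes no no yes no no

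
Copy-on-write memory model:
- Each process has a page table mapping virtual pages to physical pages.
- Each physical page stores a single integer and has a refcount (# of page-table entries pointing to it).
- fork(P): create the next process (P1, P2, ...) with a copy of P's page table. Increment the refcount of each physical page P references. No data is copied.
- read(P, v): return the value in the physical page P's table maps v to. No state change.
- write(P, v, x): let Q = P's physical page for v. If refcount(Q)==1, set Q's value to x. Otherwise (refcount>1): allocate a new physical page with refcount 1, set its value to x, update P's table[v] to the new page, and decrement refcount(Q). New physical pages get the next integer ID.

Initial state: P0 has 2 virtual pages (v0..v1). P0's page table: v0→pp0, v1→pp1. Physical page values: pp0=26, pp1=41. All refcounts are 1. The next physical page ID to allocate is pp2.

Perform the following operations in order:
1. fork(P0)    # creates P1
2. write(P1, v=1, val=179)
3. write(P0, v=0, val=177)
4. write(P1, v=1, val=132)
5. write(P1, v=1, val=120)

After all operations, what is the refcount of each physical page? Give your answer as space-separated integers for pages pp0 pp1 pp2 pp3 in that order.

Op 1: fork(P0) -> P1. 2 ppages; refcounts: pp0:2 pp1:2
Op 2: write(P1, v1, 179). refcount(pp1)=2>1 -> COPY to pp2. 3 ppages; refcounts: pp0:2 pp1:1 pp2:1
Op 3: write(P0, v0, 177). refcount(pp0)=2>1 -> COPY to pp3. 4 ppages; refcounts: pp0:1 pp1:1 pp2:1 pp3:1
Op 4: write(P1, v1, 132). refcount(pp2)=1 -> write in place. 4 ppages; refcounts: pp0:1 pp1:1 pp2:1 pp3:1
Op 5: write(P1, v1, 120). refcount(pp2)=1 -> write in place. 4 ppages; refcounts: pp0:1 pp1:1 pp2:1 pp3:1

Answer: 1 1 1 1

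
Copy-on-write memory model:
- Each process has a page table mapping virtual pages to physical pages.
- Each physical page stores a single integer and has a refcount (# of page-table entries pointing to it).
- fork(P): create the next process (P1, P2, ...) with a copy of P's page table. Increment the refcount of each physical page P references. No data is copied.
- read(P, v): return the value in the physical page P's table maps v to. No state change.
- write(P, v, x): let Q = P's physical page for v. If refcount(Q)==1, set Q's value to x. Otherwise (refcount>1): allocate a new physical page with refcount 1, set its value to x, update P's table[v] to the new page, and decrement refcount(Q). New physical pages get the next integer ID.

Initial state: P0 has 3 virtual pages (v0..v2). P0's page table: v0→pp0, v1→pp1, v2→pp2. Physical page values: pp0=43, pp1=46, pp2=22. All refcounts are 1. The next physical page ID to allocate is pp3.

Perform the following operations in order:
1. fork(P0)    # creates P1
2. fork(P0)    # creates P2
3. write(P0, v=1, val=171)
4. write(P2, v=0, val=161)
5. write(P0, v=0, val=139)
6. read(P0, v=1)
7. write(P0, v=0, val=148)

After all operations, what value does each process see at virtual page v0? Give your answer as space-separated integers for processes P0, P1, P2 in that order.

Answer: 148 43 161

Derivation:
Op 1: fork(P0) -> P1. 3 ppages; refcounts: pp0:2 pp1:2 pp2:2
Op 2: fork(P0) -> P2. 3 ppages; refcounts: pp0:3 pp1:3 pp2:3
Op 3: write(P0, v1, 171). refcount(pp1)=3>1 -> COPY to pp3. 4 ppages; refcounts: pp0:3 pp1:2 pp2:3 pp3:1
Op 4: write(P2, v0, 161). refcount(pp0)=3>1 -> COPY to pp4. 5 ppages; refcounts: pp0:2 pp1:2 pp2:3 pp3:1 pp4:1
Op 5: write(P0, v0, 139). refcount(pp0)=2>1 -> COPY to pp5. 6 ppages; refcounts: pp0:1 pp1:2 pp2:3 pp3:1 pp4:1 pp5:1
Op 6: read(P0, v1) -> 171. No state change.
Op 7: write(P0, v0, 148). refcount(pp5)=1 -> write in place. 6 ppages; refcounts: pp0:1 pp1:2 pp2:3 pp3:1 pp4:1 pp5:1
P0: v0 -> pp5 = 148
P1: v0 -> pp0 = 43
P2: v0 -> pp4 = 161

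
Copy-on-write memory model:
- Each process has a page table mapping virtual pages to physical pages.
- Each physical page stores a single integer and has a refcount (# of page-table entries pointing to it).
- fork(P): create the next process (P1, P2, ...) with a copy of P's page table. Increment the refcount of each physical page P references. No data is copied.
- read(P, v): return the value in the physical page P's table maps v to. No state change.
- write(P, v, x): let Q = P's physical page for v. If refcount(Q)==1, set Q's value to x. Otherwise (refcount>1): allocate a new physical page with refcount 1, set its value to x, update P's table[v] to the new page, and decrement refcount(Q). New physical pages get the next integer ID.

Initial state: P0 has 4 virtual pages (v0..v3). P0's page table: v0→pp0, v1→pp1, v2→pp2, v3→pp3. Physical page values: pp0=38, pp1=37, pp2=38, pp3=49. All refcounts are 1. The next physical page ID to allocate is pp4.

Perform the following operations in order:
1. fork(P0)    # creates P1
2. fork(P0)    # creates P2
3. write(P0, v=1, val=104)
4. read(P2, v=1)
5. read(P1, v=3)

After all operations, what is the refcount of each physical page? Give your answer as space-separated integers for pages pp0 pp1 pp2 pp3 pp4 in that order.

Answer: 3 2 3 3 1

Derivation:
Op 1: fork(P0) -> P1. 4 ppages; refcounts: pp0:2 pp1:2 pp2:2 pp3:2
Op 2: fork(P0) -> P2. 4 ppages; refcounts: pp0:3 pp1:3 pp2:3 pp3:3
Op 3: write(P0, v1, 104). refcount(pp1)=3>1 -> COPY to pp4. 5 ppages; refcounts: pp0:3 pp1:2 pp2:3 pp3:3 pp4:1
Op 4: read(P2, v1) -> 37. No state change.
Op 5: read(P1, v3) -> 49. No state change.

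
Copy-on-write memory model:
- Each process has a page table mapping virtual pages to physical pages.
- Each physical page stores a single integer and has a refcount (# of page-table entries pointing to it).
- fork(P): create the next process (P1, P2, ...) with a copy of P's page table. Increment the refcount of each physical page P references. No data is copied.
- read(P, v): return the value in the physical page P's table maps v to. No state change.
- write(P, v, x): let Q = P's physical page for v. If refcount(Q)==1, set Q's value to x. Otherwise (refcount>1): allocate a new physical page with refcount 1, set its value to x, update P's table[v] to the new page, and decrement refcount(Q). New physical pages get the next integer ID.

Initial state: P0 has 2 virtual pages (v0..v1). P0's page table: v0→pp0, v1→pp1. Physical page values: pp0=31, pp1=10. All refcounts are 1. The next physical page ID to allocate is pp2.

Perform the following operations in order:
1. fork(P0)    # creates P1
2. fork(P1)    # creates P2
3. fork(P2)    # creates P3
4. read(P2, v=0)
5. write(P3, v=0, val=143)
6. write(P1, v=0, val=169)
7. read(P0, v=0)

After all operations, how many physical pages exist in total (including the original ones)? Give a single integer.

Answer: 4

Derivation:
Op 1: fork(P0) -> P1. 2 ppages; refcounts: pp0:2 pp1:2
Op 2: fork(P1) -> P2. 2 ppages; refcounts: pp0:3 pp1:3
Op 3: fork(P2) -> P3. 2 ppages; refcounts: pp0:4 pp1:4
Op 4: read(P2, v0) -> 31. No state change.
Op 5: write(P3, v0, 143). refcount(pp0)=4>1 -> COPY to pp2. 3 ppages; refcounts: pp0:3 pp1:4 pp2:1
Op 6: write(P1, v0, 169). refcount(pp0)=3>1 -> COPY to pp3. 4 ppages; refcounts: pp0:2 pp1:4 pp2:1 pp3:1
Op 7: read(P0, v0) -> 31. No state change.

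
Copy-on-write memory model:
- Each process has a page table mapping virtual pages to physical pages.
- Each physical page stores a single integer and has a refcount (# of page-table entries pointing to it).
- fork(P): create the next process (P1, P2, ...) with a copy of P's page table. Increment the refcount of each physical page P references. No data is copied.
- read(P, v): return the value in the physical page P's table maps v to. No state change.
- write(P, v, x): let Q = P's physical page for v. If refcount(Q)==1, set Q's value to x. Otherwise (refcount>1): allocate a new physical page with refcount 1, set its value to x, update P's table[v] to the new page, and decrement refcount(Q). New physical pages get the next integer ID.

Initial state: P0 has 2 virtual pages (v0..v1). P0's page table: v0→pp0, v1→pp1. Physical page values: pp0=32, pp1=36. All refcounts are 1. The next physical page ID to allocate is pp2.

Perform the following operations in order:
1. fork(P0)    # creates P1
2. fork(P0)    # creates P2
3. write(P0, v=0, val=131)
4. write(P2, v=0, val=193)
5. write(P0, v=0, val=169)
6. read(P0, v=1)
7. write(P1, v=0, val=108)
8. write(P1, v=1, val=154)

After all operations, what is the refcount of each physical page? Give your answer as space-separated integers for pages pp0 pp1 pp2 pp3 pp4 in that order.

Op 1: fork(P0) -> P1. 2 ppages; refcounts: pp0:2 pp1:2
Op 2: fork(P0) -> P2. 2 ppages; refcounts: pp0:3 pp1:3
Op 3: write(P0, v0, 131). refcount(pp0)=3>1 -> COPY to pp2. 3 ppages; refcounts: pp0:2 pp1:3 pp2:1
Op 4: write(P2, v0, 193). refcount(pp0)=2>1 -> COPY to pp3. 4 ppages; refcounts: pp0:1 pp1:3 pp2:1 pp3:1
Op 5: write(P0, v0, 169). refcount(pp2)=1 -> write in place. 4 ppages; refcounts: pp0:1 pp1:3 pp2:1 pp3:1
Op 6: read(P0, v1) -> 36. No state change.
Op 7: write(P1, v0, 108). refcount(pp0)=1 -> write in place. 4 ppages; refcounts: pp0:1 pp1:3 pp2:1 pp3:1
Op 8: write(P1, v1, 154). refcount(pp1)=3>1 -> COPY to pp4. 5 ppages; refcounts: pp0:1 pp1:2 pp2:1 pp3:1 pp4:1

Answer: 1 2 1 1 1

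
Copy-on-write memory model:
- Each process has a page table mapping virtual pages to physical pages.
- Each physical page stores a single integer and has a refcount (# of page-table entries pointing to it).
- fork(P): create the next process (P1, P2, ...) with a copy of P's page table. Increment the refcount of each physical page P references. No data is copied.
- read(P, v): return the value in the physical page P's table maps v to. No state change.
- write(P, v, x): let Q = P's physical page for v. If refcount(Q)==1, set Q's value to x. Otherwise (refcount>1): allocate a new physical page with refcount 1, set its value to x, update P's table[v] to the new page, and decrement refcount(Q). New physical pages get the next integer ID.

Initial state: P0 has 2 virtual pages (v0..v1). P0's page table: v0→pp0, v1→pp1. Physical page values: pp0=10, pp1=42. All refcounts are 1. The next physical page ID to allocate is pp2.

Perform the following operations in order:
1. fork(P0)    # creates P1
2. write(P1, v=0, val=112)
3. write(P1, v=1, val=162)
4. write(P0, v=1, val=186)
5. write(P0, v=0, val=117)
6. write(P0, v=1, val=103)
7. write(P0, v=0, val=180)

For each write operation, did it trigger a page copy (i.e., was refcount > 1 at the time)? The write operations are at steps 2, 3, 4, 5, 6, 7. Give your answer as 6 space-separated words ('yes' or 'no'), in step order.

Op 1: fork(P0) -> P1. 2 ppages; refcounts: pp0:2 pp1:2
Op 2: write(P1, v0, 112). refcount(pp0)=2>1 -> COPY to pp2. 3 ppages; refcounts: pp0:1 pp1:2 pp2:1
Op 3: write(P1, v1, 162). refcount(pp1)=2>1 -> COPY to pp3. 4 ppages; refcounts: pp0:1 pp1:1 pp2:1 pp3:1
Op 4: write(P0, v1, 186). refcount(pp1)=1 -> write in place. 4 ppages; refcounts: pp0:1 pp1:1 pp2:1 pp3:1
Op 5: write(P0, v0, 117). refcount(pp0)=1 -> write in place. 4 ppages; refcounts: pp0:1 pp1:1 pp2:1 pp3:1
Op 6: write(P0, v1, 103). refcount(pp1)=1 -> write in place. 4 ppages; refcounts: pp0:1 pp1:1 pp2:1 pp3:1
Op 7: write(P0, v0, 180). refcount(pp0)=1 -> write in place. 4 ppages; refcounts: pp0:1 pp1:1 pp2:1 pp3:1

yes yes no no no no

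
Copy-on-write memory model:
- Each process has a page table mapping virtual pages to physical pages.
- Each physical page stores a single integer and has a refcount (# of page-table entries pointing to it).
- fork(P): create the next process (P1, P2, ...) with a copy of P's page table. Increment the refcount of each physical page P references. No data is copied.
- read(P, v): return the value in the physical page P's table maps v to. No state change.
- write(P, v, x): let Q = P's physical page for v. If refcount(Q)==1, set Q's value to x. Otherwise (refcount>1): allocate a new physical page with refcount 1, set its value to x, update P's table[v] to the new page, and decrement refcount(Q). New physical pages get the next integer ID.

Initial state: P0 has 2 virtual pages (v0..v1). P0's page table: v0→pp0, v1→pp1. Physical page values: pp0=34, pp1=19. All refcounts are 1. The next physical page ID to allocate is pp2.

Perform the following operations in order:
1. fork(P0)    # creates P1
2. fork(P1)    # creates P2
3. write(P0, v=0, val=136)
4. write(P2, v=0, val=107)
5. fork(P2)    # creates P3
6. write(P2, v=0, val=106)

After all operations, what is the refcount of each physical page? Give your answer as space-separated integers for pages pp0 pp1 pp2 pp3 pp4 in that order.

Op 1: fork(P0) -> P1. 2 ppages; refcounts: pp0:2 pp1:2
Op 2: fork(P1) -> P2. 2 ppages; refcounts: pp0:3 pp1:3
Op 3: write(P0, v0, 136). refcount(pp0)=3>1 -> COPY to pp2. 3 ppages; refcounts: pp0:2 pp1:3 pp2:1
Op 4: write(P2, v0, 107). refcount(pp0)=2>1 -> COPY to pp3. 4 ppages; refcounts: pp0:1 pp1:3 pp2:1 pp3:1
Op 5: fork(P2) -> P3. 4 ppages; refcounts: pp0:1 pp1:4 pp2:1 pp3:2
Op 6: write(P2, v0, 106). refcount(pp3)=2>1 -> COPY to pp4. 5 ppages; refcounts: pp0:1 pp1:4 pp2:1 pp3:1 pp4:1

Answer: 1 4 1 1 1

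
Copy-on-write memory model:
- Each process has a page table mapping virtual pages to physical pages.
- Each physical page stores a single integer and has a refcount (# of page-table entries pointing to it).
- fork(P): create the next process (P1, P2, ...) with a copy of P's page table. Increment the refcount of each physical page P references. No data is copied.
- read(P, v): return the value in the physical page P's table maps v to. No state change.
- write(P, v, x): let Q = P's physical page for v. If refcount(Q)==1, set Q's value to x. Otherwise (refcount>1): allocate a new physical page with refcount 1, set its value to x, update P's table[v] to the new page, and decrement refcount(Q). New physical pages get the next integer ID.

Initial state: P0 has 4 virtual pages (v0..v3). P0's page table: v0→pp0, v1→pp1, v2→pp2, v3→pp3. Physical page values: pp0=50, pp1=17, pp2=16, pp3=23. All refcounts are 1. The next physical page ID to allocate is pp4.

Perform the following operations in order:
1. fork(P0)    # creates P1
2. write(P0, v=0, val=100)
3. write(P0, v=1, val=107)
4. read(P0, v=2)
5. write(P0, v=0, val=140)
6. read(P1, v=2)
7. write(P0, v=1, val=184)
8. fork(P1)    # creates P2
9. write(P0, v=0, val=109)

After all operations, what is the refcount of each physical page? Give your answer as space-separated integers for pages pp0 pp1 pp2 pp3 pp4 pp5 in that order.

Op 1: fork(P0) -> P1. 4 ppages; refcounts: pp0:2 pp1:2 pp2:2 pp3:2
Op 2: write(P0, v0, 100). refcount(pp0)=2>1 -> COPY to pp4. 5 ppages; refcounts: pp0:1 pp1:2 pp2:2 pp3:2 pp4:1
Op 3: write(P0, v1, 107). refcount(pp1)=2>1 -> COPY to pp5. 6 ppages; refcounts: pp0:1 pp1:1 pp2:2 pp3:2 pp4:1 pp5:1
Op 4: read(P0, v2) -> 16. No state change.
Op 5: write(P0, v0, 140). refcount(pp4)=1 -> write in place. 6 ppages; refcounts: pp0:1 pp1:1 pp2:2 pp3:2 pp4:1 pp5:1
Op 6: read(P1, v2) -> 16. No state change.
Op 7: write(P0, v1, 184). refcount(pp5)=1 -> write in place. 6 ppages; refcounts: pp0:1 pp1:1 pp2:2 pp3:2 pp4:1 pp5:1
Op 8: fork(P1) -> P2. 6 ppages; refcounts: pp0:2 pp1:2 pp2:3 pp3:3 pp4:1 pp5:1
Op 9: write(P0, v0, 109). refcount(pp4)=1 -> write in place. 6 ppages; refcounts: pp0:2 pp1:2 pp2:3 pp3:3 pp4:1 pp5:1

Answer: 2 2 3 3 1 1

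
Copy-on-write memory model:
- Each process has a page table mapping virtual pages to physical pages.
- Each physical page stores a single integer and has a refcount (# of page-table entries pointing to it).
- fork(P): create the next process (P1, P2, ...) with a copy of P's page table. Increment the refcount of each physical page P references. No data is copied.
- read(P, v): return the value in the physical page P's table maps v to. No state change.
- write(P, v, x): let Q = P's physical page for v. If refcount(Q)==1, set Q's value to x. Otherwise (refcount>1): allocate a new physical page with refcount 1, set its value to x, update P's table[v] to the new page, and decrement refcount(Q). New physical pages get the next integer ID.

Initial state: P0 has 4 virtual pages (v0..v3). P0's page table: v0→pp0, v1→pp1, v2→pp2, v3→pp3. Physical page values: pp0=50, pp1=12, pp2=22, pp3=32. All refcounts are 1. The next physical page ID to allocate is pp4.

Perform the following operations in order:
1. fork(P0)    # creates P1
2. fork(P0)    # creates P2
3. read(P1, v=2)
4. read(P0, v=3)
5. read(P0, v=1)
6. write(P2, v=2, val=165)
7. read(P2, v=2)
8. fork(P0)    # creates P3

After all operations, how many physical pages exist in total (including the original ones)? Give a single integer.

Op 1: fork(P0) -> P1. 4 ppages; refcounts: pp0:2 pp1:2 pp2:2 pp3:2
Op 2: fork(P0) -> P2. 4 ppages; refcounts: pp0:3 pp1:3 pp2:3 pp3:3
Op 3: read(P1, v2) -> 22. No state change.
Op 4: read(P0, v3) -> 32. No state change.
Op 5: read(P0, v1) -> 12. No state change.
Op 6: write(P2, v2, 165). refcount(pp2)=3>1 -> COPY to pp4. 5 ppages; refcounts: pp0:3 pp1:3 pp2:2 pp3:3 pp4:1
Op 7: read(P2, v2) -> 165. No state change.
Op 8: fork(P0) -> P3. 5 ppages; refcounts: pp0:4 pp1:4 pp2:3 pp3:4 pp4:1

Answer: 5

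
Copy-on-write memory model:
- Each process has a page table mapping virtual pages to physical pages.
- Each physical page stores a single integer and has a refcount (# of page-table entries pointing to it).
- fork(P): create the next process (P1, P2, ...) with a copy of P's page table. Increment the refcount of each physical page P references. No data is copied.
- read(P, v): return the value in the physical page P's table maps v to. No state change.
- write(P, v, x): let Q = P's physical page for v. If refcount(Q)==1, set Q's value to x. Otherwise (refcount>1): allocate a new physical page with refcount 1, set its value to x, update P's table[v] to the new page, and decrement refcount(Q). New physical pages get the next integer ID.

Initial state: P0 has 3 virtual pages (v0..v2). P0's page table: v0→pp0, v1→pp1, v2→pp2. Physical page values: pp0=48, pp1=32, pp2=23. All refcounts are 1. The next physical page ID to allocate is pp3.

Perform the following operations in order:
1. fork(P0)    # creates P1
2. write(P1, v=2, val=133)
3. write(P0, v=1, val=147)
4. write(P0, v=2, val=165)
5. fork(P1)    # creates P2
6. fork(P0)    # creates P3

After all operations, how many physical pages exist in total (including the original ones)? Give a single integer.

Op 1: fork(P0) -> P1. 3 ppages; refcounts: pp0:2 pp1:2 pp2:2
Op 2: write(P1, v2, 133). refcount(pp2)=2>1 -> COPY to pp3. 4 ppages; refcounts: pp0:2 pp1:2 pp2:1 pp3:1
Op 3: write(P0, v1, 147). refcount(pp1)=2>1 -> COPY to pp4. 5 ppages; refcounts: pp0:2 pp1:1 pp2:1 pp3:1 pp4:1
Op 4: write(P0, v2, 165). refcount(pp2)=1 -> write in place. 5 ppages; refcounts: pp0:2 pp1:1 pp2:1 pp3:1 pp4:1
Op 5: fork(P1) -> P2. 5 ppages; refcounts: pp0:3 pp1:2 pp2:1 pp3:2 pp4:1
Op 6: fork(P0) -> P3. 5 ppages; refcounts: pp0:4 pp1:2 pp2:2 pp3:2 pp4:2

Answer: 5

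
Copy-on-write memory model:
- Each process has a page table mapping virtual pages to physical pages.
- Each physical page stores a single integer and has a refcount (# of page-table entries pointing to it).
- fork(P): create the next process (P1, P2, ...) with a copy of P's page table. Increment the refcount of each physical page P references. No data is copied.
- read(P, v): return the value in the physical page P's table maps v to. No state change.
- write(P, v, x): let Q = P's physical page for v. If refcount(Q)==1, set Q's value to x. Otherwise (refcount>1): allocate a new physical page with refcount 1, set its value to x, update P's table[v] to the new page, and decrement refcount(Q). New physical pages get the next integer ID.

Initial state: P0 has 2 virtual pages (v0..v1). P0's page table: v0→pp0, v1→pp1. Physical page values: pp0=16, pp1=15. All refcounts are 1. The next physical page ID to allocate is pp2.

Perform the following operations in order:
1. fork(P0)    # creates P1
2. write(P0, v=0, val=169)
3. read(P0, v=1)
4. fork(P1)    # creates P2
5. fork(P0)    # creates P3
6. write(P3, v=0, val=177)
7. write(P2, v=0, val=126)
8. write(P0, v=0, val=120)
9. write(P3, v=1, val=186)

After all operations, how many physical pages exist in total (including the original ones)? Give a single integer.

Op 1: fork(P0) -> P1. 2 ppages; refcounts: pp0:2 pp1:2
Op 2: write(P0, v0, 169). refcount(pp0)=2>1 -> COPY to pp2. 3 ppages; refcounts: pp0:1 pp1:2 pp2:1
Op 3: read(P0, v1) -> 15. No state change.
Op 4: fork(P1) -> P2. 3 ppages; refcounts: pp0:2 pp1:3 pp2:1
Op 5: fork(P0) -> P3. 3 ppages; refcounts: pp0:2 pp1:4 pp2:2
Op 6: write(P3, v0, 177). refcount(pp2)=2>1 -> COPY to pp3. 4 ppages; refcounts: pp0:2 pp1:4 pp2:1 pp3:1
Op 7: write(P2, v0, 126). refcount(pp0)=2>1 -> COPY to pp4. 5 ppages; refcounts: pp0:1 pp1:4 pp2:1 pp3:1 pp4:1
Op 8: write(P0, v0, 120). refcount(pp2)=1 -> write in place. 5 ppages; refcounts: pp0:1 pp1:4 pp2:1 pp3:1 pp4:1
Op 9: write(P3, v1, 186). refcount(pp1)=4>1 -> COPY to pp5. 6 ppages; refcounts: pp0:1 pp1:3 pp2:1 pp3:1 pp4:1 pp5:1

Answer: 6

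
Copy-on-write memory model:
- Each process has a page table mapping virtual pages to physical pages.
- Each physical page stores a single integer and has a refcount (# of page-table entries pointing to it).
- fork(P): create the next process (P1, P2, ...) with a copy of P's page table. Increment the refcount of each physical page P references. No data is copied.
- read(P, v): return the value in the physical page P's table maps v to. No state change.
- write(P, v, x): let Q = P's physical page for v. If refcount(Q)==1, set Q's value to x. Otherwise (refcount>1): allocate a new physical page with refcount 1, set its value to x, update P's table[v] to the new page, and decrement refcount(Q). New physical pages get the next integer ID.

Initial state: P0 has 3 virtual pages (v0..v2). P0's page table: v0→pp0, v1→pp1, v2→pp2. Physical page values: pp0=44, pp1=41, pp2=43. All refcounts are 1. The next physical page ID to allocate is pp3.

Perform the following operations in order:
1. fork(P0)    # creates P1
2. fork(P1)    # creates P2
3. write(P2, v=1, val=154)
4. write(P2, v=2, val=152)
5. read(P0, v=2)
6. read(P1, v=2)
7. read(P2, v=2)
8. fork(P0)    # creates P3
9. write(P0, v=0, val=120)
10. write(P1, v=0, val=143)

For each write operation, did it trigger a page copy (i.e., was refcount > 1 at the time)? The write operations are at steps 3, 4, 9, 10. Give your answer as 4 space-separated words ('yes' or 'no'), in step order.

Op 1: fork(P0) -> P1. 3 ppages; refcounts: pp0:2 pp1:2 pp2:2
Op 2: fork(P1) -> P2. 3 ppages; refcounts: pp0:3 pp1:3 pp2:3
Op 3: write(P2, v1, 154). refcount(pp1)=3>1 -> COPY to pp3. 4 ppages; refcounts: pp0:3 pp1:2 pp2:3 pp3:1
Op 4: write(P2, v2, 152). refcount(pp2)=3>1 -> COPY to pp4. 5 ppages; refcounts: pp0:3 pp1:2 pp2:2 pp3:1 pp4:1
Op 5: read(P0, v2) -> 43. No state change.
Op 6: read(P1, v2) -> 43. No state change.
Op 7: read(P2, v2) -> 152. No state change.
Op 8: fork(P0) -> P3. 5 ppages; refcounts: pp0:4 pp1:3 pp2:3 pp3:1 pp4:1
Op 9: write(P0, v0, 120). refcount(pp0)=4>1 -> COPY to pp5. 6 ppages; refcounts: pp0:3 pp1:3 pp2:3 pp3:1 pp4:1 pp5:1
Op 10: write(P1, v0, 143). refcount(pp0)=3>1 -> COPY to pp6. 7 ppages; refcounts: pp0:2 pp1:3 pp2:3 pp3:1 pp4:1 pp5:1 pp6:1

yes yes yes yes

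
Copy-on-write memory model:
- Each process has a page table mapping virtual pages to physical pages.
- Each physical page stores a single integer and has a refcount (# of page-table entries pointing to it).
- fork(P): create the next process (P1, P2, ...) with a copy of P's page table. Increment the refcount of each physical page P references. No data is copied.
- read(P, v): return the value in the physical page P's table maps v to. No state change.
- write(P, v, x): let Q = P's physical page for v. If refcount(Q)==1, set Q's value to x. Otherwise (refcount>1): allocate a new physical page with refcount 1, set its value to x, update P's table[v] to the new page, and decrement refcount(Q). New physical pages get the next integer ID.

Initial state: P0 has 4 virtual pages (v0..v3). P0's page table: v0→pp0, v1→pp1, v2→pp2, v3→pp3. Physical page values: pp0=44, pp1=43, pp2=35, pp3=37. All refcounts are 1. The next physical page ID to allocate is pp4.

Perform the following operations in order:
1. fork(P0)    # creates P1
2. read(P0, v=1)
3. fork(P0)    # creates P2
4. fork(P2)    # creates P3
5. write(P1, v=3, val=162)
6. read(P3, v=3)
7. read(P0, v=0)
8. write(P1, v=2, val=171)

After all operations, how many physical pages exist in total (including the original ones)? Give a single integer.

Answer: 6

Derivation:
Op 1: fork(P0) -> P1. 4 ppages; refcounts: pp0:2 pp1:2 pp2:2 pp3:2
Op 2: read(P0, v1) -> 43. No state change.
Op 3: fork(P0) -> P2. 4 ppages; refcounts: pp0:3 pp1:3 pp2:3 pp3:3
Op 4: fork(P2) -> P3. 4 ppages; refcounts: pp0:4 pp1:4 pp2:4 pp3:4
Op 5: write(P1, v3, 162). refcount(pp3)=4>1 -> COPY to pp4. 5 ppages; refcounts: pp0:4 pp1:4 pp2:4 pp3:3 pp4:1
Op 6: read(P3, v3) -> 37. No state change.
Op 7: read(P0, v0) -> 44. No state change.
Op 8: write(P1, v2, 171). refcount(pp2)=4>1 -> COPY to pp5. 6 ppages; refcounts: pp0:4 pp1:4 pp2:3 pp3:3 pp4:1 pp5:1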